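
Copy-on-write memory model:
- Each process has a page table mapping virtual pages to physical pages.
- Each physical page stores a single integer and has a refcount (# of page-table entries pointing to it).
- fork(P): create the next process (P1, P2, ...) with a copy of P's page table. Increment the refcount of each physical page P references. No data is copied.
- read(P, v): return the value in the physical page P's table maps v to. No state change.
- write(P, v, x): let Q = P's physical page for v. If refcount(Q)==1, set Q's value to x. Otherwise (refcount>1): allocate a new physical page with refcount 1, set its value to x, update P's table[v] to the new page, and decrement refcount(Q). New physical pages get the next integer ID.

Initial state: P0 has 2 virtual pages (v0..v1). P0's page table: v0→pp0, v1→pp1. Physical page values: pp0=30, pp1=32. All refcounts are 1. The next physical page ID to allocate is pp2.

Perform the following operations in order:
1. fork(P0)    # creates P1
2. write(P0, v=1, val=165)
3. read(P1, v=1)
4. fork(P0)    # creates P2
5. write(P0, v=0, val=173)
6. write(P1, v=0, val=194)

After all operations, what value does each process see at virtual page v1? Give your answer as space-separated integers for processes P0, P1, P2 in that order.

Answer: 165 32 165

Derivation:
Op 1: fork(P0) -> P1. 2 ppages; refcounts: pp0:2 pp1:2
Op 2: write(P0, v1, 165). refcount(pp1)=2>1 -> COPY to pp2. 3 ppages; refcounts: pp0:2 pp1:1 pp2:1
Op 3: read(P1, v1) -> 32. No state change.
Op 4: fork(P0) -> P2. 3 ppages; refcounts: pp0:3 pp1:1 pp2:2
Op 5: write(P0, v0, 173). refcount(pp0)=3>1 -> COPY to pp3. 4 ppages; refcounts: pp0:2 pp1:1 pp2:2 pp3:1
Op 6: write(P1, v0, 194). refcount(pp0)=2>1 -> COPY to pp4. 5 ppages; refcounts: pp0:1 pp1:1 pp2:2 pp3:1 pp4:1
P0: v1 -> pp2 = 165
P1: v1 -> pp1 = 32
P2: v1 -> pp2 = 165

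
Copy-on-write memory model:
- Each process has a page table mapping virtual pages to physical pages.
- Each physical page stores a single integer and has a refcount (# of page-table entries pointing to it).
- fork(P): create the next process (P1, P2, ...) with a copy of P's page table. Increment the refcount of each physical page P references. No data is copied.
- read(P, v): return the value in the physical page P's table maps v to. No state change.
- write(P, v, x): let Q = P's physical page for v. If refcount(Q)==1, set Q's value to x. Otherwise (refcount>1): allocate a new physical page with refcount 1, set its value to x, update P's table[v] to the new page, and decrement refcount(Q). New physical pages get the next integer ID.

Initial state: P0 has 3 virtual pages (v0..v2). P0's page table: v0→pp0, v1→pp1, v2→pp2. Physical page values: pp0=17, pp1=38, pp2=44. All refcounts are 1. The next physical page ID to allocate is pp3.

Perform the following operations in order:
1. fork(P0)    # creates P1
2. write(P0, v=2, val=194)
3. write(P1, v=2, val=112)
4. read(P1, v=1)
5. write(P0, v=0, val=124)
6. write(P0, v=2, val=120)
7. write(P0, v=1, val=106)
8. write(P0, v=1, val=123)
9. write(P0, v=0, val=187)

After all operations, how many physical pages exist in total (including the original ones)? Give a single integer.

Op 1: fork(P0) -> P1. 3 ppages; refcounts: pp0:2 pp1:2 pp2:2
Op 2: write(P0, v2, 194). refcount(pp2)=2>1 -> COPY to pp3. 4 ppages; refcounts: pp0:2 pp1:2 pp2:1 pp3:1
Op 3: write(P1, v2, 112). refcount(pp2)=1 -> write in place. 4 ppages; refcounts: pp0:2 pp1:2 pp2:1 pp3:1
Op 4: read(P1, v1) -> 38. No state change.
Op 5: write(P0, v0, 124). refcount(pp0)=2>1 -> COPY to pp4. 5 ppages; refcounts: pp0:1 pp1:2 pp2:1 pp3:1 pp4:1
Op 6: write(P0, v2, 120). refcount(pp3)=1 -> write in place. 5 ppages; refcounts: pp0:1 pp1:2 pp2:1 pp3:1 pp4:1
Op 7: write(P0, v1, 106). refcount(pp1)=2>1 -> COPY to pp5. 6 ppages; refcounts: pp0:1 pp1:1 pp2:1 pp3:1 pp4:1 pp5:1
Op 8: write(P0, v1, 123). refcount(pp5)=1 -> write in place. 6 ppages; refcounts: pp0:1 pp1:1 pp2:1 pp3:1 pp4:1 pp5:1
Op 9: write(P0, v0, 187). refcount(pp4)=1 -> write in place. 6 ppages; refcounts: pp0:1 pp1:1 pp2:1 pp3:1 pp4:1 pp5:1

Answer: 6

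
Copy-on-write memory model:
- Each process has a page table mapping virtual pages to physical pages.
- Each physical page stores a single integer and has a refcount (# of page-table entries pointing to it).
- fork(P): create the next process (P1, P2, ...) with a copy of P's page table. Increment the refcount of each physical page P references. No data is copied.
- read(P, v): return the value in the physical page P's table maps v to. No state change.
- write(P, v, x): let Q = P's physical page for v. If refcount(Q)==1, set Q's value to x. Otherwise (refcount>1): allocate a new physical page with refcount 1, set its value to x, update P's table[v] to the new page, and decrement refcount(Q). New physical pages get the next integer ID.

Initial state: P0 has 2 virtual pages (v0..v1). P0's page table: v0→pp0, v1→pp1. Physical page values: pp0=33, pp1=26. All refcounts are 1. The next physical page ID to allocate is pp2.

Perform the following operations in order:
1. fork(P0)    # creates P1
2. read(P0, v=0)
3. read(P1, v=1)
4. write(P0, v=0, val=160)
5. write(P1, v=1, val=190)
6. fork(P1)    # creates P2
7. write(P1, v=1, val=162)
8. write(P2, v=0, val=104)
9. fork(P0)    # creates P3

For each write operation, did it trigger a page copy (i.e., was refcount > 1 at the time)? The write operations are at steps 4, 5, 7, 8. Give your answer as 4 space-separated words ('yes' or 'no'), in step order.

Op 1: fork(P0) -> P1. 2 ppages; refcounts: pp0:2 pp1:2
Op 2: read(P0, v0) -> 33. No state change.
Op 3: read(P1, v1) -> 26. No state change.
Op 4: write(P0, v0, 160). refcount(pp0)=2>1 -> COPY to pp2. 3 ppages; refcounts: pp0:1 pp1:2 pp2:1
Op 5: write(P1, v1, 190). refcount(pp1)=2>1 -> COPY to pp3. 4 ppages; refcounts: pp0:1 pp1:1 pp2:1 pp3:1
Op 6: fork(P1) -> P2. 4 ppages; refcounts: pp0:2 pp1:1 pp2:1 pp3:2
Op 7: write(P1, v1, 162). refcount(pp3)=2>1 -> COPY to pp4. 5 ppages; refcounts: pp0:2 pp1:1 pp2:1 pp3:1 pp4:1
Op 8: write(P2, v0, 104). refcount(pp0)=2>1 -> COPY to pp5. 6 ppages; refcounts: pp0:1 pp1:1 pp2:1 pp3:1 pp4:1 pp5:1
Op 9: fork(P0) -> P3. 6 ppages; refcounts: pp0:1 pp1:2 pp2:2 pp3:1 pp4:1 pp5:1

yes yes yes yes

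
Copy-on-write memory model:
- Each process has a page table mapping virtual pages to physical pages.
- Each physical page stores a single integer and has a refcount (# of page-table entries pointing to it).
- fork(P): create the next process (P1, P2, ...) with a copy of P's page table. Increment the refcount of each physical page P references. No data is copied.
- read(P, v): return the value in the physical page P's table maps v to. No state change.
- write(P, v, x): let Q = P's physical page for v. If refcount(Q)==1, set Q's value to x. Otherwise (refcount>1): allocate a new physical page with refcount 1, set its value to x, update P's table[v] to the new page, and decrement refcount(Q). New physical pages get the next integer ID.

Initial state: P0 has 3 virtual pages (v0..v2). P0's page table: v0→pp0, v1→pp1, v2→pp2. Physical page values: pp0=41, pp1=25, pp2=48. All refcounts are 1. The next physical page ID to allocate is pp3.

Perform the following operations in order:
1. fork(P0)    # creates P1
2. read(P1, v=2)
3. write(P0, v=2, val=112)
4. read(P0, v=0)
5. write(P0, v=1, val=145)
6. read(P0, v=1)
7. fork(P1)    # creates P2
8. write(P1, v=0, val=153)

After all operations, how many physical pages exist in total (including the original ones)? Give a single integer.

Answer: 6

Derivation:
Op 1: fork(P0) -> P1. 3 ppages; refcounts: pp0:2 pp1:2 pp2:2
Op 2: read(P1, v2) -> 48. No state change.
Op 3: write(P0, v2, 112). refcount(pp2)=2>1 -> COPY to pp3. 4 ppages; refcounts: pp0:2 pp1:2 pp2:1 pp3:1
Op 4: read(P0, v0) -> 41. No state change.
Op 5: write(P0, v1, 145). refcount(pp1)=2>1 -> COPY to pp4. 5 ppages; refcounts: pp0:2 pp1:1 pp2:1 pp3:1 pp4:1
Op 6: read(P0, v1) -> 145. No state change.
Op 7: fork(P1) -> P2. 5 ppages; refcounts: pp0:3 pp1:2 pp2:2 pp3:1 pp4:1
Op 8: write(P1, v0, 153). refcount(pp0)=3>1 -> COPY to pp5. 6 ppages; refcounts: pp0:2 pp1:2 pp2:2 pp3:1 pp4:1 pp5:1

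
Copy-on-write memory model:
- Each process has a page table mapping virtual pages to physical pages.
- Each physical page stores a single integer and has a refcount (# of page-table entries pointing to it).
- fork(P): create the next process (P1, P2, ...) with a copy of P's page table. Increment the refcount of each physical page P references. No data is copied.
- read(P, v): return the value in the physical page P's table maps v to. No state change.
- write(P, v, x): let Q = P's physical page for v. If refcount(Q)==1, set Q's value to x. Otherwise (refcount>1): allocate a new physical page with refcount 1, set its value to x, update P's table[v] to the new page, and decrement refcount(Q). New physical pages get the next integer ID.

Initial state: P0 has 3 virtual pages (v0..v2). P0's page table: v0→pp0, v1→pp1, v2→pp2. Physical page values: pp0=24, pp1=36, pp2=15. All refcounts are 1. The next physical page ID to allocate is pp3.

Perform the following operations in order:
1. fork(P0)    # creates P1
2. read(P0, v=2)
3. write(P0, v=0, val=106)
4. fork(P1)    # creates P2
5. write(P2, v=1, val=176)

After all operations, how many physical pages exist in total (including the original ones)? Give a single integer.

Answer: 5

Derivation:
Op 1: fork(P0) -> P1. 3 ppages; refcounts: pp0:2 pp1:2 pp2:2
Op 2: read(P0, v2) -> 15. No state change.
Op 3: write(P0, v0, 106). refcount(pp0)=2>1 -> COPY to pp3. 4 ppages; refcounts: pp0:1 pp1:2 pp2:2 pp3:1
Op 4: fork(P1) -> P2. 4 ppages; refcounts: pp0:2 pp1:3 pp2:3 pp3:1
Op 5: write(P2, v1, 176). refcount(pp1)=3>1 -> COPY to pp4. 5 ppages; refcounts: pp0:2 pp1:2 pp2:3 pp3:1 pp4:1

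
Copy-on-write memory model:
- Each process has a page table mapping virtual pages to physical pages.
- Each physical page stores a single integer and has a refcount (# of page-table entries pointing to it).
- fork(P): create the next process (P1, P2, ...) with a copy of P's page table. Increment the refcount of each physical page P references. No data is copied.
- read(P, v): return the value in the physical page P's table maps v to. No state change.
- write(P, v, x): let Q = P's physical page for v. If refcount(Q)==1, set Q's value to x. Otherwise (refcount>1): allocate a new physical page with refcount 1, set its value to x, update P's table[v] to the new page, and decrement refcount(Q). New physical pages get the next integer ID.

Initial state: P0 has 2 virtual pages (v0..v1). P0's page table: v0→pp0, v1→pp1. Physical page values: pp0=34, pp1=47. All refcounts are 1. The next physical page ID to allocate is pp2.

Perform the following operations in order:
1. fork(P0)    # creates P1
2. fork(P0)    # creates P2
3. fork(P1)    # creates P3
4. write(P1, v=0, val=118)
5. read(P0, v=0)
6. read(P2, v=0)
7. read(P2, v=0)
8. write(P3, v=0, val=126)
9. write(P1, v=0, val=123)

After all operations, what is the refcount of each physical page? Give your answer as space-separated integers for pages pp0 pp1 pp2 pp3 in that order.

Answer: 2 4 1 1

Derivation:
Op 1: fork(P0) -> P1. 2 ppages; refcounts: pp0:2 pp1:2
Op 2: fork(P0) -> P2. 2 ppages; refcounts: pp0:3 pp1:3
Op 3: fork(P1) -> P3. 2 ppages; refcounts: pp0:4 pp1:4
Op 4: write(P1, v0, 118). refcount(pp0)=4>1 -> COPY to pp2. 3 ppages; refcounts: pp0:3 pp1:4 pp2:1
Op 5: read(P0, v0) -> 34. No state change.
Op 6: read(P2, v0) -> 34. No state change.
Op 7: read(P2, v0) -> 34. No state change.
Op 8: write(P3, v0, 126). refcount(pp0)=3>1 -> COPY to pp3. 4 ppages; refcounts: pp0:2 pp1:4 pp2:1 pp3:1
Op 9: write(P1, v0, 123). refcount(pp2)=1 -> write in place. 4 ppages; refcounts: pp0:2 pp1:4 pp2:1 pp3:1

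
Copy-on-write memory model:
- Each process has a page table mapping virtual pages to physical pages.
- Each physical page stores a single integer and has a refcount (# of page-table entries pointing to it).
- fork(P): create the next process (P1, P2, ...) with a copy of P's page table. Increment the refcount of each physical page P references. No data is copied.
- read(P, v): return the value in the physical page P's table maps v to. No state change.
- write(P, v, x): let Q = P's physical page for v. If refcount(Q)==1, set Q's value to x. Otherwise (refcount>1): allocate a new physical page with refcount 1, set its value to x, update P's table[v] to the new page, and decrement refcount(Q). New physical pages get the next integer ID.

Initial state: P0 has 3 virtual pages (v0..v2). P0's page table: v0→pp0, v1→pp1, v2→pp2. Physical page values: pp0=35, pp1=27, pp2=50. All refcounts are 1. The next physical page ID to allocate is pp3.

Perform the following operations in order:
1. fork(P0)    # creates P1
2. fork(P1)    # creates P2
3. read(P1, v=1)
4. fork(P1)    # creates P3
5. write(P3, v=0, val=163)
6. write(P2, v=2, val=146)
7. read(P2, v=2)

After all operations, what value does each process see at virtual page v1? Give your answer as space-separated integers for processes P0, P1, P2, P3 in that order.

Answer: 27 27 27 27

Derivation:
Op 1: fork(P0) -> P1. 3 ppages; refcounts: pp0:2 pp1:2 pp2:2
Op 2: fork(P1) -> P2. 3 ppages; refcounts: pp0:3 pp1:3 pp2:3
Op 3: read(P1, v1) -> 27. No state change.
Op 4: fork(P1) -> P3. 3 ppages; refcounts: pp0:4 pp1:4 pp2:4
Op 5: write(P3, v0, 163). refcount(pp0)=4>1 -> COPY to pp3. 4 ppages; refcounts: pp0:3 pp1:4 pp2:4 pp3:1
Op 6: write(P2, v2, 146). refcount(pp2)=4>1 -> COPY to pp4. 5 ppages; refcounts: pp0:3 pp1:4 pp2:3 pp3:1 pp4:1
Op 7: read(P2, v2) -> 146. No state change.
P0: v1 -> pp1 = 27
P1: v1 -> pp1 = 27
P2: v1 -> pp1 = 27
P3: v1 -> pp1 = 27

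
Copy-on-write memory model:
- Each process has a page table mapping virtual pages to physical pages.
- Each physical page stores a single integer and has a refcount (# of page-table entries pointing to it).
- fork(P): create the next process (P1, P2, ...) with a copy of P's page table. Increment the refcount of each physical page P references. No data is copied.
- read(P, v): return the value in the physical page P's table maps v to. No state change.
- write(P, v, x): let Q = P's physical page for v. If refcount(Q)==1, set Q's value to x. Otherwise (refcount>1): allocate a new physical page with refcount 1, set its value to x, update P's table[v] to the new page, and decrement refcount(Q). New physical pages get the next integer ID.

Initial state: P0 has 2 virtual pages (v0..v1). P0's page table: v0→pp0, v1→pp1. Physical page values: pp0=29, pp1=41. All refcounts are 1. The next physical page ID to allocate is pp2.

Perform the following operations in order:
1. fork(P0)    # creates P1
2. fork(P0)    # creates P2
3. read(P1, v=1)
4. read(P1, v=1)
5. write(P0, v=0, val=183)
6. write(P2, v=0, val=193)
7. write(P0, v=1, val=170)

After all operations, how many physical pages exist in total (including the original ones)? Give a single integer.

Answer: 5

Derivation:
Op 1: fork(P0) -> P1. 2 ppages; refcounts: pp0:2 pp1:2
Op 2: fork(P0) -> P2. 2 ppages; refcounts: pp0:3 pp1:3
Op 3: read(P1, v1) -> 41. No state change.
Op 4: read(P1, v1) -> 41. No state change.
Op 5: write(P0, v0, 183). refcount(pp0)=3>1 -> COPY to pp2. 3 ppages; refcounts: pp0:2 pp1:3 pp2:1
Op 6: write(P2, v0, 193). refcount(pp0)=2>1 -> COPY to pp3. 4 ppages; refcounts: pp0:1 pp1:3 pp2:1 pp3:1
Op 7: write(P0, v1, 170). refcount(pp1)=3>1 -> COPY to pp4. 5 ppages; refcounts: pp0:1 pp1:2 pp2:1 pp3:1 pp4:1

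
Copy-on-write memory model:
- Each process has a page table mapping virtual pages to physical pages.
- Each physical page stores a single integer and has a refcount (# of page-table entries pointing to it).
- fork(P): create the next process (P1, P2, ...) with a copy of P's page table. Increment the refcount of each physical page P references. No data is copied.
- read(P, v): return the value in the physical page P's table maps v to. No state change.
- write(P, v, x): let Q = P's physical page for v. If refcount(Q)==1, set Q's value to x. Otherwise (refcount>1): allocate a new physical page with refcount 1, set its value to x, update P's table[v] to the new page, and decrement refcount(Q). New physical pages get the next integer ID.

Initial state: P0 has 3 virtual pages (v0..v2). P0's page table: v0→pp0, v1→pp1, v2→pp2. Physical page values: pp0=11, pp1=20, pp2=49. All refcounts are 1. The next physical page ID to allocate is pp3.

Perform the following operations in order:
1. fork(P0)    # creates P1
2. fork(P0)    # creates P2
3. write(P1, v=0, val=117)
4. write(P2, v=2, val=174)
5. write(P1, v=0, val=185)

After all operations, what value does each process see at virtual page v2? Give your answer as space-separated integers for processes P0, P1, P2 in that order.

Answer: 49 49 174

Derivation:
Op 1: fork(P0) -> P1. 3 ppages; refcounts: pp0:2 pp1:2 pp2:2
Op 2: fork(P0) -> P2. 3 ppages; refcounts: pp0:3 pp1:3 pp2:3
Op 3: write(P1, v0, 117). refcount(pp0)=3>1 -> COPY to pp3. 4 ppages; refcounts: pp0:2 pp1:3 pp2:3 pp3:1
Op 4: write(P2, v2, 174). refcount(pp2)=3>1 -> COPY to pp4. 5 ppages; refcounts: pp0:2 pp1:3 pp2:2 pp3:1 pp4:1
Op 5: write(P1, v0, 185). refcount(pp3)=1 -> write in place. 5 ppages; refcounts: pp0:2 pp1:3 pp2:2 pp3:1 pp4:1
P0: v2 -> pp2 = 49
P1: v2 -> pp2 = 49
P2: v2 -> pp4 = 174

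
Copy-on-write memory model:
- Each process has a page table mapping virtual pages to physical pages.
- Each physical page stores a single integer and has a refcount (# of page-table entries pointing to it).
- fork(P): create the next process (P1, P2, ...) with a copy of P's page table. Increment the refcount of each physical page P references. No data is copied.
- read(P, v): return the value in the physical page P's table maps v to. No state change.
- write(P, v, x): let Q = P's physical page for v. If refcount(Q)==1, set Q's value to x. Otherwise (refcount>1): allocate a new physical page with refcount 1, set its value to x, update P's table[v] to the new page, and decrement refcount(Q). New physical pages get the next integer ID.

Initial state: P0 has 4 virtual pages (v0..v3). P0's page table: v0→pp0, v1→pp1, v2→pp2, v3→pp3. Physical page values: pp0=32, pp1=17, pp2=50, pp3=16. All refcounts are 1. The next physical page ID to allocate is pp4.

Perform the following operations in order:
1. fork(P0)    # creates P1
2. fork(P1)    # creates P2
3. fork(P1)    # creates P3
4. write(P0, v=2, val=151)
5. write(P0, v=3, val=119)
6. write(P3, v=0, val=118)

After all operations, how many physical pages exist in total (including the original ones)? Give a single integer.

Answer: 7

Derivation:
Op 1: fork(P0) -> P1. 4 ppages; refcounts: pp0:2 pp1:2 pp2:2 pp3:2
Op 2: fork(P1) -> P2. 4 ppages; refcounts: pp0:3 pp1:3 pp2:3 pp3:3
Op 3: fork(P1) -> P3. 4 ppages; refcounts: pp0:4 pp1:4 pp2:4 pp3:4
Op 4: write(P0, v2, 151). refcount(pp2)=4>1 -> COPY to pp4. 5 ppages; refcounts: pp0:4 pp1:4 pp2:3 pp3:4 pp4:1
Op 5: write(P0, v3, 119). refcount(pp3)=4>1 -> COPY to pp5. 6 ppages; refcounts: pp0:4 pp1:4 pp2:3 pp3:3 pp4:1 pp5:1
Op 6: write(P3, v0, 118). refcount(pp0)=4>1 -> COPY to pp6. 7 ppages; refcounts: pp0:3 pp1:4 pp2:3 pp3:3 pp4:1 pp5:1 pp6:1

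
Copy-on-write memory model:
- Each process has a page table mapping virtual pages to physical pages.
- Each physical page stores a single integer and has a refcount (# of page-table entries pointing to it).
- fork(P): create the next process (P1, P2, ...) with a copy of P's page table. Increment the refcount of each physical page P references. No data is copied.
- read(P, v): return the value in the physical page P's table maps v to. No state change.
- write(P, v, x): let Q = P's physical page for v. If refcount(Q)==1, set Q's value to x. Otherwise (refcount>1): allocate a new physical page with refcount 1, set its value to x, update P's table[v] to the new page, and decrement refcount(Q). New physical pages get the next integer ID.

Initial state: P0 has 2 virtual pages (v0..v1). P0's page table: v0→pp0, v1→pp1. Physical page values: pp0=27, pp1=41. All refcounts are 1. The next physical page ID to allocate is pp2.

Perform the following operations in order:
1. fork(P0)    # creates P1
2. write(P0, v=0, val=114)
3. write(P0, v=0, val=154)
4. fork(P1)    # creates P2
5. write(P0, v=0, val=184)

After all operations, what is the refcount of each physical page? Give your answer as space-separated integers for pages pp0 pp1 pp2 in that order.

Answer: 2 3 1

Derivation:
Op 1: fork(P0) -> P1. 2 ppages; refcounts: pp0:2 pp1:2
Op 2: write(P0, v0, 114). refcount(pp0)=2>1 -> COPY to pp2. 3 ppages; refcounts: pp0:1 pp1:2 pp2:1
Op 3: write(P0, v0, 154). refcount(pp2)=1 -> write in place. 3 ppages; refcounts: pp0:1 pp1:2 pp2:1
Op 4: fork(P1) -> P2. 3 ppages; refcounts: pp0:2 pp1:3 pp2:1
Op 5: write(P0, v0, 184). refcount(pp2)=1 -> write in place. 3 ppages; refcounts: pp0:2 pp1:3 pp2:1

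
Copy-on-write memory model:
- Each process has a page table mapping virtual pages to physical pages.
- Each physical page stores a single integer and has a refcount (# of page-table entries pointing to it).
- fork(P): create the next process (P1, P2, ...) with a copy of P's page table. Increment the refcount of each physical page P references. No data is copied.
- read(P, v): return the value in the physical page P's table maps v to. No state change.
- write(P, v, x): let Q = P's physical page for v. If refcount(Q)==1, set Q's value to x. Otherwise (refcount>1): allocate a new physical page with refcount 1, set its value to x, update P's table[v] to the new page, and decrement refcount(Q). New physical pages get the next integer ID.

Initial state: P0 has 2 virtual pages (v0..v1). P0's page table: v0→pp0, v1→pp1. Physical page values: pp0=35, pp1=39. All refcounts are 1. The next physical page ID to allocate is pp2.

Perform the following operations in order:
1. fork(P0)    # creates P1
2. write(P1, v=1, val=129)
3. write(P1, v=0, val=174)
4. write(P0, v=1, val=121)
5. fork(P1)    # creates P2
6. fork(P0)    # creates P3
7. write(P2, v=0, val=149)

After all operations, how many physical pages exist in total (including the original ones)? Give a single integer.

Op 1: fork(P0) -> P1. 2 ppages; refcounts: pp0:2 pp1:2
Op 2: write(P1, v1, 129). refcount(pp1)=2>1 -> COPY to pp2. 3 ppages; refcounts: pp0:2 pp1:1 pp2:1
Op 3: write(P1, v0, 174). refcount(pp0)=2>1 -> COPY to pp3. 4 ppages; refcounts: pp0:1 pp1:1 pp2:1 pp3:1
Op 4: write(P0, v1, 121). refcount(pp1)=1 -> write in place. 4 ppages; refcounts: pp0:1 pp1:1 pp2:1 pp3:1
Op 5: fork(P1) -> P2. 4 ppages; refcounts: pp0:1 pp1:1 pp2:2 pp3:2
Op 6: fork(P0) -> P3. 4 ppages; refcounts: pp0:2 pp1:2 pp2:2 pp3:2
Op 7: write(P2, v0, 149). refcount(pp3)=2>1 -> COPY to pp4. 5 ppages; refcounts: pp0:2 pp1:2 pp2:2 pp3:1 pp4:1

Answer: 5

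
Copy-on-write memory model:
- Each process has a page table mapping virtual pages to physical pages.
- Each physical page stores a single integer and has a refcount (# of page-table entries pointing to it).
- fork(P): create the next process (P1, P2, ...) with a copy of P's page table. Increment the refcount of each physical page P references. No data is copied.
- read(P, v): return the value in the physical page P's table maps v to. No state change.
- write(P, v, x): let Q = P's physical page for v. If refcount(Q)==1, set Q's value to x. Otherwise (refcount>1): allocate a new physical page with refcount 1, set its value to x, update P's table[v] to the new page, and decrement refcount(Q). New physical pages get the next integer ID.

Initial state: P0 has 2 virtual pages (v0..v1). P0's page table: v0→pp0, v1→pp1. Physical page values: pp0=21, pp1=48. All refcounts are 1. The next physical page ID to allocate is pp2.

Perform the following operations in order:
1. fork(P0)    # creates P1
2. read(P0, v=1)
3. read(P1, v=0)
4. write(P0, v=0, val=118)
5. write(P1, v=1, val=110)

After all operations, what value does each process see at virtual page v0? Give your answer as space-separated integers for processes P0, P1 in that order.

Answer: 118 21

Derivation:
Op 1: fork(P0) -> P1. 2 ppages; refcounts: pp0:2 pp1:2
Op 2: read(P0, v1) -> 48. No state change.
Op 3: read(P1, v0) -> 21. No state change.
Op 4: write(P0, v0, 118). refcount(pp0)=2>1 -> COPY to pp2. 3 ppages; refcounts: pp0:1 pp1:2 pp2:1
Op 5: write(P1, v1, 110). refcount(pp1)=2>1 -> COPY to pp3. 4 ppages; refcounts: pp0:1 pp1:1 pp2:1 pp3:1
P0: v0 -> pp2 = 118
P1: v0 -> pp0 = 21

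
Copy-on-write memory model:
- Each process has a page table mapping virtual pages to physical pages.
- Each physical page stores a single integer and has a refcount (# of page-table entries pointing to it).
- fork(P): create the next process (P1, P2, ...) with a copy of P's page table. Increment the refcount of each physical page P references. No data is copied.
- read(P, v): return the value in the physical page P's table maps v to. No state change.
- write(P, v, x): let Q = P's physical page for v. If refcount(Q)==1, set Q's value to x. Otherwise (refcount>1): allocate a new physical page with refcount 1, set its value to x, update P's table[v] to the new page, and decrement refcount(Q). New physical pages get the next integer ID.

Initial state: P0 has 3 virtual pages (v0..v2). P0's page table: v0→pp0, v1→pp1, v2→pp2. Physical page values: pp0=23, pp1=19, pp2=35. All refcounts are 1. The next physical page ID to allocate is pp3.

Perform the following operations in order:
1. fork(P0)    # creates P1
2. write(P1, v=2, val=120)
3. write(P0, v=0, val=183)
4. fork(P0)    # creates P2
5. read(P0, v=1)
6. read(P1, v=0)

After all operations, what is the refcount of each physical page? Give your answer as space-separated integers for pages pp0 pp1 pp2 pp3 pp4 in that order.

Op 1: fork(P0) -> P1. 3 ppages; refcounts: pp0:2 pp1:2 pp2:2
Op 2: write(P1, v2, 120). refcount(pp2)=2>1 -> COPY to pp3. 4 ppages; refcounts: pp0:2 pp1:2 pp2:1 pp3:1
Op 3: write(P0, v0, 183). refcount(pp0)=2>1 -> COPY to pp4. 5 ppages; refcounts: pp0:1 pp1:2 pp2:1 pp3:1 pp4:1
Op 4: fork(P0) -> P2. 5 ppages; refcounts: pp0:1 pp1:3 pp2:2 pp3:1 pp4:2
Op 5: read(P0, v1) -> 19. No state change.
Op 6: read(P1, v0) -> 23. No state change.

Answer: 1 3 2 1 2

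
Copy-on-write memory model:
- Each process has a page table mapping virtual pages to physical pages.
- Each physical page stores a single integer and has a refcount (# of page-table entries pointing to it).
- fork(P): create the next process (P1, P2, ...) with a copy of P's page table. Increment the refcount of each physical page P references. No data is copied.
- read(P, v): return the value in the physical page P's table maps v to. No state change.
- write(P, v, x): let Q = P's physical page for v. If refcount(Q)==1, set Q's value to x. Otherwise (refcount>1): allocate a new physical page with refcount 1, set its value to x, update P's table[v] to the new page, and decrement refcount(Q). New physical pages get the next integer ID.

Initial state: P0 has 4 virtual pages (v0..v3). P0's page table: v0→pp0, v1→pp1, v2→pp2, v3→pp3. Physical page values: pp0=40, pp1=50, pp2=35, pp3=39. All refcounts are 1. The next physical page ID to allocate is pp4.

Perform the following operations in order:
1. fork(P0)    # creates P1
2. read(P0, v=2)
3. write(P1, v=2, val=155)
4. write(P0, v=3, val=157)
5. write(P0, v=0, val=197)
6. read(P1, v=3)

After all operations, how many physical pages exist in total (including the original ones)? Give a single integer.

Answer: 7

Derivation:
Op 1: fork(P0) -> P1. 4 ppages; refcounts: pp0:2 pp1:2 pp2:2 pp3:2
Op 2: read(P0, v2) -> 35. No state change.
Op 3: write(P1, v2, 155). refcount(pp2)=2>1 -> COPY to pp4. 5 ppages; refcounts: pp0:2 pp1:2 pp2:1 pp3:2 pp4:1
Op 4: write(P0, v3, 157). refcount(pp3)=2>1 -> COPY to pp5. 6 ppages; refcounts: pp0:2 pp1:2 pp2:1 pp3:1 pp4:1 pp5:1
Op 5: write(P0, v0, 197). refcount(pp0)=2>1 -> COPY to pp6. 7 ppages; refcounts: pp0:1 pp1:2 pp2:1 pp3:1 pp4:1 pp5:1 pp6:1
Op 6: read(P1, v3) -> 39. No state change.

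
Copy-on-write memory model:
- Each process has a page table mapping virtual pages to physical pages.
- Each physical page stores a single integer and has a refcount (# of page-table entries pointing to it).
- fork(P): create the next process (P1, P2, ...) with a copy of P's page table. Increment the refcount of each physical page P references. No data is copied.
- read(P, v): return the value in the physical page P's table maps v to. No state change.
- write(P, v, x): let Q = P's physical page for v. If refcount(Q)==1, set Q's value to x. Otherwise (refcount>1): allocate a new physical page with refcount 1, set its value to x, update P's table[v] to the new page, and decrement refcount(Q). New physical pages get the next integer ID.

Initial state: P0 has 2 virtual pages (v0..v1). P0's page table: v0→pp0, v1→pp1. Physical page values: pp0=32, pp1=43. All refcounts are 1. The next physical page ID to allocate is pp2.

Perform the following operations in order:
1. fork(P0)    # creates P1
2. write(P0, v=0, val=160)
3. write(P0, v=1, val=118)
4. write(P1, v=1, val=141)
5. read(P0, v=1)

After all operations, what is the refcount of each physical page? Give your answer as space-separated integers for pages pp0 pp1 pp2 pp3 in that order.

Op 1: fork(P0) -> P1. 2 ppages; refcounts: pp0:2 pp1:2
Op 2: write(P0, v0, 160). refcount(pp0)=2>1 -> COPY to pp2. 3 ppages; refcounts: pp0:1 pp1:2 pp2:1
Op 3: write(P0, v1, 118). refcount(pp1)=2>1 -> COPY to pp3. 4 ppages; refcounts: pp0:1 pp1:1 pp2:1 pp3:1
Op 4: write(P1, v1, 141). refcount(pp1)=1 -> write in place. 4 ppages; refcounts: pp0:1 pp1:1 pp2:1 pp3:1
Op 5: read(P0, v1) -> 118. No state change.

Answer: 1 1 1 1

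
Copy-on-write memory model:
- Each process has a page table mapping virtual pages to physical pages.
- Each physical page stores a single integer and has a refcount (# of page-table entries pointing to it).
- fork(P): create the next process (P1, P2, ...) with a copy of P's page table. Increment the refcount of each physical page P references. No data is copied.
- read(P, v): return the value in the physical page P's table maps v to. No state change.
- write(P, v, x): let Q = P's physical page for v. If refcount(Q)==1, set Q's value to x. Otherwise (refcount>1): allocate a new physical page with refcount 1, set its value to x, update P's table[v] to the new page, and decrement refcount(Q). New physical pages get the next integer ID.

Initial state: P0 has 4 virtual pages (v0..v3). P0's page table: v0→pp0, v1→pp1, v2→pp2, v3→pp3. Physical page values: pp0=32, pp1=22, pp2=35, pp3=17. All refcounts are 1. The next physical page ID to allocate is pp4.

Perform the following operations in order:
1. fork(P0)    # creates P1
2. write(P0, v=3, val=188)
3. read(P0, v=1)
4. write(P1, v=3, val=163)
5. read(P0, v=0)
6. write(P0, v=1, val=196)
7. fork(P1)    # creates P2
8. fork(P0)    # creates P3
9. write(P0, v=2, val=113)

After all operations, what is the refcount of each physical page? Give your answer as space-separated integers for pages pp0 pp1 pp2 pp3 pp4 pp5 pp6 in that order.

Answer: 4 2 3 2 2 2 1

Derivation:
Op 1: fork(P0) -> P1. 4 ppages; refcounts: pp0:2 pp1:2 pp2:2 pp3:2
Op 2: write(P0, v3, 188). refcount(pp3)=2>1 -> COPY to pp4. 5 ppages; refcounts: pp0:2 pp1:2 pp2:2 pp3:1 pp4:1
Op 3: read(P0, v1) -> 22. No state change.
Op 4: write(P1, v3, 163). refcount(pp3)=1 -> write in place. 5 ppages; refcounts: pp0:2 pp1:2 pp2:2 pp3:1 pp4:1
Op 5: read(P0, v0) -> 32. No state change.
Op 6: write(P0, v1, 196). refcount(pp1)=2>1 -> COPY to pp5. 6 ppages; refcounts: pp0:2 pp1:1 pp2:2 pp3:1 pp4:1 pp5:1
Op 7: fork(P1) -> P2. 6 ppages; refcounts: pp0:3 pp1:2 pp2:3 pp3:2 pp4:1 pp5:1
Op 8: fork(P0) -> P3. 6 ppages; refcounts: pp0:4 pp1:2 pp2:4 pp3:2 pp4:2 pp5:2
Op 9: write(P0, v2, 113). refcount(pp2)=4>1 -> COPY to pp6. 7 ppages; refcounts: pp0:4 pp1:2 pp2:3 pp3:2 pp4:2 pp5:2 pp6:1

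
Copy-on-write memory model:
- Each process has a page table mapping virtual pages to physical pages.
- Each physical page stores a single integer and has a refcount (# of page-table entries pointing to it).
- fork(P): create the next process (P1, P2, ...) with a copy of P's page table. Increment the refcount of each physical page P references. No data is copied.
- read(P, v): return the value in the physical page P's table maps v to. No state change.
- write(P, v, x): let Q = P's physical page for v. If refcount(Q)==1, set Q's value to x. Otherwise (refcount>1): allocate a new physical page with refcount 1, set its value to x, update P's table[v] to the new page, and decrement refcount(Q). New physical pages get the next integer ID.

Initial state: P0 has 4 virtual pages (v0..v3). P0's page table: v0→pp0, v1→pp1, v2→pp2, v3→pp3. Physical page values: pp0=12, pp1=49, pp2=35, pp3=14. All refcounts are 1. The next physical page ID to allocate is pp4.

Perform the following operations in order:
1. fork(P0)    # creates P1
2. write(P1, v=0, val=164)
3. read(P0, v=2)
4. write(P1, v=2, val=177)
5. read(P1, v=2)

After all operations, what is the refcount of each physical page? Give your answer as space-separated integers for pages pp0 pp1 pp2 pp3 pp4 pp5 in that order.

Answer: 1 2 1 2 1 1

Derivation:
Op 1: fork(P0) -> P1. 4 ppages; refcounts: pp0:2 pp1:2 pp2:2 pp3:2
Op 2: write(P1, v0, 164). refcount(pp0)=2>1 -> COPY to pp4. 5 ppages; refcounts: pp0:1 pp1:2 pp2:2 pp3:2 pp4:1
Op 3: read(P0, v2) -> 35. No state change.
Op 4: write(P1, v2, 177). refcount(pp2)=2>1 -> COPY to pp5. 6 ppages; refcounts: pp0:1 pp1:2 pp2:1 pp3:2 pp4:1 pp5:1
Op 5: read(P1, v2) -> 177. No state change.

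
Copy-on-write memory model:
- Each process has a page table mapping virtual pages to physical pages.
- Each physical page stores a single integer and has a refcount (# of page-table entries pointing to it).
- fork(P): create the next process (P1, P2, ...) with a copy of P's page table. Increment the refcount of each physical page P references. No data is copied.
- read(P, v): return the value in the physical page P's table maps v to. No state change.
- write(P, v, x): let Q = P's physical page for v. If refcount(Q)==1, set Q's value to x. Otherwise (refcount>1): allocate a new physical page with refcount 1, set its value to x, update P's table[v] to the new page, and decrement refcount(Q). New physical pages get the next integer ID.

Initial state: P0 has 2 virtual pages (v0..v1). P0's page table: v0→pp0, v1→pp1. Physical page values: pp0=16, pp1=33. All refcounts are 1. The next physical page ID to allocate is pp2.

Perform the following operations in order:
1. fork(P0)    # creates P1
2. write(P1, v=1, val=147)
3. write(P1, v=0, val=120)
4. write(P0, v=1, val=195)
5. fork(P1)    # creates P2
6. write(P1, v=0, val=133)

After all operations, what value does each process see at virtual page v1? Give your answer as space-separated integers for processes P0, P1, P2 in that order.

Op 1: fork(P0) -> P1. 2 ppages; refcounts: pp0:2 pp1:2
Op 2: write(P1, v1, 147). refcount(pp1)=2>1 -> COPY to pp2. 3 ppages; refcounts: pp0:2 pp1:1 pp2:1
Op 3: write(P1, v0, 120). refcount(pp0)=2>1 -> COPY to pp3. 4 ppages; refcounts: pp0:1 pp1:1 pp2:1 pp3:1
Op 4: write(P0, v1, 195). refcount(pp1)=1 -> write in place. 4 ppages; refcounts: pp0:1 pp1:1 pp2:1 pp3:1
Op 5: fork(P1) -> P2. 4 ppages; refcounts: pp0:1 pp1:1 pp2:2 pp3:2
Op 6: write(P1, v0, 133). refcount(pp3)=2>1 -> COPY to pp4. 5 ppages; refcounts: pp0:1 pp1:1 pp2:2 pp3:1 pp4:1
P0: v1 -> pp1 = 195
P1: v1 -> pp2 = 147
P2: v1 -> pp2 = 147

Answer: 195 147 147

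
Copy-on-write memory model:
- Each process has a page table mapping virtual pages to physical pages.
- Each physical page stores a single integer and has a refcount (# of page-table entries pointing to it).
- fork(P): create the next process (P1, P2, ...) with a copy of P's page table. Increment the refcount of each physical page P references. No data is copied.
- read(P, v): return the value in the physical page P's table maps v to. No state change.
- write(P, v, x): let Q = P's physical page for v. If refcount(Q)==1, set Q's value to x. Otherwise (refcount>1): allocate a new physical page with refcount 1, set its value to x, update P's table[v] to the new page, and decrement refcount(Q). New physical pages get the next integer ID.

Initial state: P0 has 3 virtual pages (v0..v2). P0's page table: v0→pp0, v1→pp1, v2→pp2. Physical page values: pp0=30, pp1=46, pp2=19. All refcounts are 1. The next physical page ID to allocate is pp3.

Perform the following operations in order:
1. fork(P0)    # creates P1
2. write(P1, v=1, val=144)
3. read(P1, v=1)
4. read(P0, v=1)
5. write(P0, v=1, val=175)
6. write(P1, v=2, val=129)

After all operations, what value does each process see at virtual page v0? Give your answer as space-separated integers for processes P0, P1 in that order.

Op 1: fork(P0) -> P1. 3 ppages; refcounts: pp0:2 pp1:2 pp2:2
Op 2: write(P1, v1, 144). refcount(pp1)=2>1 -> COPY to pp3. 4 ppages; refcounts: pp0:2 pp1:1 pp2:2 pp3:1
Op 3: read(P1, v1) -> 144. No state change.
Op 4: read(P0, v1) -> 46. No state change.
Op 5: write(P0, v1, 175). refcount(pp1)=1 -> write in place. 4 ppages; refcounts: pp0:2 pp1:1 pp2:2 pp3:1
Op 6: write(P1, v2, 129). refcount(pp2)=2>1 -> COPY to pp4. 5 ppages; refcounts: pp0:2 pp1:1 pp2:1 pp3:1 pp4:1
P0: v0 -> pp0 = 30
P1: v0 -> pp0 = 30

Answer: 30 30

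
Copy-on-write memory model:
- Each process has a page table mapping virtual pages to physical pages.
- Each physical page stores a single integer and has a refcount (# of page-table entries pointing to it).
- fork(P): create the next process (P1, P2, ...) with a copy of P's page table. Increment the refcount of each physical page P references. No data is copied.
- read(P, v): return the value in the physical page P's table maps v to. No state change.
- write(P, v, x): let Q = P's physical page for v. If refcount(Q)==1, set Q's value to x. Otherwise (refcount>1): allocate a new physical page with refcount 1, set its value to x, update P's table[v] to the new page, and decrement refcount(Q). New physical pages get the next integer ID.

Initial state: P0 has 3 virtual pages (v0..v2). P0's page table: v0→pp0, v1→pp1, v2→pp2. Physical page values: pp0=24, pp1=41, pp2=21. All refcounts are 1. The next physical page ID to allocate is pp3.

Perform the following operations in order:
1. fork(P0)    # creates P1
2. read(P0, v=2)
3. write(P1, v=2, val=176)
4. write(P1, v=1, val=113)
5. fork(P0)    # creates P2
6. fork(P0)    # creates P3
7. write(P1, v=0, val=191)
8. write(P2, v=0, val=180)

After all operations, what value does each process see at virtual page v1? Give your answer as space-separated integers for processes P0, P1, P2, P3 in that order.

Op 1: fork(P0) -> P1. 3 ppages; refcounts: pp0:2 pp1:2 pp2:2
Op 2: read(P0, v2) -> 21. No state change.
Op 3: write(P1, v2, 176). refcount(pp2)=2>1 -> COPY to pp3. 4 ppages; refcounts: pp0:2 pp1:2 pp2:1 pp3:1
Op 4: write(P1, v1, 113). refcount(pp1)=2>1 -> COPY to pp4. 5 ppages; refcounts: pp0:2 pp1:1 pp2:1 pp3:1 pp4:1
Op 5: fork(P0) -> P2. 5 ppages; refcounts: pp0:3 pp1:2 pp2:2 pp3:1 pp4:1
Op 6: fork(P0) -> P3. 5 ppages; refcounts: pp0:4 pp1:3 pp2:3 pp3:1 pp4:1
Op 7: write(P1, v0, 191). refcount(pp0)=4>1 -> COPY to pp5. 6 ppages; refcounts: pp0:3 pp1:3 pp2:3 pp3:1 pp4:1 pp5:1
Op 8: write(P2, v0, 180). refcount(pp0)=3>1 -> COPY to pp6. 7 ppages; refcounts: pp0:2 pp1:3 pp2:3 pp3:1 pp4:1 pp5:1 pp6:1
P0: v1 -> pp1 = 41
P1: v1 -> pp4 = 113
P2: v1 -> pp1 = 41
P3: v1 -> pp1 = 41

Answer: 41 113 41 41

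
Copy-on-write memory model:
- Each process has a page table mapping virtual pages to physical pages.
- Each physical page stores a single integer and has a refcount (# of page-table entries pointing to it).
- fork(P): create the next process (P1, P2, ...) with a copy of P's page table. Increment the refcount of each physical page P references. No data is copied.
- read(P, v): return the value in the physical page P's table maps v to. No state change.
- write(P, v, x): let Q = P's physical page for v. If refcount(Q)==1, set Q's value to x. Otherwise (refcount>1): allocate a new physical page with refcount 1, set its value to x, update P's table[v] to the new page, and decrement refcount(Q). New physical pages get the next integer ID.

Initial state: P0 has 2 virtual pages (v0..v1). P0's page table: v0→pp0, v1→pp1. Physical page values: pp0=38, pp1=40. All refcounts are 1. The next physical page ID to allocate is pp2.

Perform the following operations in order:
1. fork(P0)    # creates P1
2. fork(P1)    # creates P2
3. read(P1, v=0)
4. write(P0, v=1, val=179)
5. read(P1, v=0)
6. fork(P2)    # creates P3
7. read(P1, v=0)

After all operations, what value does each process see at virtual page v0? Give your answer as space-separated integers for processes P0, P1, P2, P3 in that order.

Op 1: fork(P0) -> P1. 2 ppages; refcounts: pp0:2 pp1:2
Op 2: fork(P1) -> P2. 2 ppages; refcounts: pp0:3 pp1:3
Op 3: read(P1, v0) -> 38. No state change.
Op 4: write(P0, v1, 179). refcount(pp1)=3>1 -> COPY to pp2. 3 ppages; refcounts: pp0:3 pp1:2 pp2:1
Op 5: read(P1, v0) -> 38. No state change.
Op 6: fork(P2) -> P3. 3 ppages; refcounts: pp0:4 pp1:3 pp2:1
Op 7: read(P1, v0) -> 38. No state change.
P0: v0 -> pp0 = 38
P1: v0 -> pp0 = 38
P2: v0 -> pp0 = 38
P3: v0 -> pp0 = 38

Answer: 38 38 38 38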